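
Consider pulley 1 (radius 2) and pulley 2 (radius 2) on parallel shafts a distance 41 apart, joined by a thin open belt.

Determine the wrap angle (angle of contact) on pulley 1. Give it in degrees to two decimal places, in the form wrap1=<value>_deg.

wrap1=180.00_deg

open belt: β = asin((r2−r1)/C) = asin(0/41) = 0.0000°
wrap1 = π − 2β = 180.0000°
wrap2 = π + 2β = 180.0000°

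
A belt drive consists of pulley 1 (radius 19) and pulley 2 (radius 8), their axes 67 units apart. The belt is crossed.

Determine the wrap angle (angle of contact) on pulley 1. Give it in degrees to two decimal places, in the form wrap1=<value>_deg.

wrap1=227.53_deg

crossed belt: β = asin((r1+r2)/C) = asin(27/67) = 23.7649°
wrap1 = wrap2 = π + 2β = 227.5298°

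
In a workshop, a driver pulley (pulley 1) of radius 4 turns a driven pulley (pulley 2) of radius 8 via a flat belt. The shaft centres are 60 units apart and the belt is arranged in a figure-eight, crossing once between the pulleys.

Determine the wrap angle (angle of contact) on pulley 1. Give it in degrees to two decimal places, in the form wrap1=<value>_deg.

crossed belt: β = asin((r1+r2)/C) = asin(12/60) = 11.5370°
wrap1 = wrap2 = π + 2β = 203.0739°

wrap1=203.07_deg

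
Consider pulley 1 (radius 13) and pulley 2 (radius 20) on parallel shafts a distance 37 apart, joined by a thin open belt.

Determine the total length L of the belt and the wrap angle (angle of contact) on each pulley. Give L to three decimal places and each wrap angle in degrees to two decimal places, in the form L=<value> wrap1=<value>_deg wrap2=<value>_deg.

open belt: β = asin((r2−r1)/C) = asin(7/37) = 10.9055°
wrap1 = π − 2β = 158.1891°
wrap2 = π + 2β = 201.8109°
tangent length = C·cosβ = 36.3318
L = r1·wrap1 + r2·wrap2 + 2·C·cosβ = 13·2.7609 + 20·3.5223 + 2·36.3318 = 179.0009

L=179.001 wrap1=158.19_deg wrap2=201.81_deg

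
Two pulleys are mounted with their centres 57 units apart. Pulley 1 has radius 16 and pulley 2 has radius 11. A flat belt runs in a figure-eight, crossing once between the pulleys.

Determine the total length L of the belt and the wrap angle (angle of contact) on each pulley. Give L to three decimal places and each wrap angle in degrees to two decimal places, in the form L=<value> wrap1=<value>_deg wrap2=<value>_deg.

crossed belt: β = asin((r1+r2)/C) = asin(27/57) = 28.2737°
wrap1 = wrap2 = π + 2β = 236.5474°
tangent length = C·cosβ = 50.1996
L = (r1+r2)·wrap + 2·C·cosβ = 27·4.1285 + 2·50.1996 = 211.8696

L=211.870 wrap1=236.55_deg wrap2=236.55_deg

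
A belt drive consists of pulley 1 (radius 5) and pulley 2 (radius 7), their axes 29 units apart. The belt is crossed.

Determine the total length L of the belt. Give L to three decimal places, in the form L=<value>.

L=100.739

crossed belt: β = asin((r1+r2)/C) = asin(12/29) = 24.4433°
wrap1 = wrap2 = π + 2β = 228.8867°
tangent length = C·cosβ = 26.4008
L = (r1+r2)·wrap + 2·C·cosβ = 12·3.9948 + 2·26.4008 = 100.7394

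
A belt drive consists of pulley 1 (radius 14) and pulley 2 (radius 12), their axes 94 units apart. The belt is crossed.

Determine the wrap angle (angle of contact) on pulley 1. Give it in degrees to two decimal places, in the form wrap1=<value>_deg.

wrap1=212.11_deg

crossed belt: β = asin((r1+r2)/C) = asin(26/94) = 16.0571°
wrap1 = wrap2 = π + 2β = 212.1143°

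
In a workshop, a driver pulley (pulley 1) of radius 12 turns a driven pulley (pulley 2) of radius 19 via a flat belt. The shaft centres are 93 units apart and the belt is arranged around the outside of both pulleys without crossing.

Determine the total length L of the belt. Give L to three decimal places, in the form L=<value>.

L=283.917

open belt: β = asin((r2−r1)/C) = asin(7/93) = 4.3167°
wrap1 = π − 2β = 171.3667°
wrap2 = π + 2β = 188.6333°
tangent length = C·cosβ = 92.7362
L = r1·wrap1 + r2·wrap2 + 2·C·cosβ = 12·2.9909 + 19·3.2923 + 2·92.7362 = 283.9165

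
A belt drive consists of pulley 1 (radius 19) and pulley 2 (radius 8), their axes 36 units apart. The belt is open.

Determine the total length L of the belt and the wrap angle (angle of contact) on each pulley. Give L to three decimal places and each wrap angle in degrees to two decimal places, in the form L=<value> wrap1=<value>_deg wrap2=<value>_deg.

L=160.211 wrap1=215.58_deg wrap2=144.42_deg

open belt: β = asin((r2−r1)/C) = asin(-11/36) = -17.7916°
wrap1 = π − 2β = 215.5832°
wrap2 = π + 2β = 144.4168°
tangent length = C·cosβ = 34.2783
L = r1·wrap1 + r2·wrap2 + 2·C·cosβ = 19·3.7626 + 8·2.5205 + 2·34.2783 = 160.2110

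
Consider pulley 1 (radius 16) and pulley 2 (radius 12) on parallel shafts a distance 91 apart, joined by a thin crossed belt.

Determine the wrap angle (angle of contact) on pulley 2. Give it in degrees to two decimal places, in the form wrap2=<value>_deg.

crossed belt: β = asin((r1+r2)/C) = asin(28/91) = 17.9202°
wrap1 = wrap2 = π + 2β = 215.8404°

wrap2=215.84_deg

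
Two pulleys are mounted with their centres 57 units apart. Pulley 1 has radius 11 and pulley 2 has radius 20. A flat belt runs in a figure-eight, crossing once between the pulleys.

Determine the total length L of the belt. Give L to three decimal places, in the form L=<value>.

L=228.707

crossed belt: β = asin((r1+r2)/C) = asin(31/57) = 32.9468°
wrap1 = wrap2 = π + 2β = 245.8935°
tangent length = C·cosβ = 47.8330
L = (r1+r2)·wrap + 2·C·cosβ = 31·4.2917 + 2·47.8330 = 228.7073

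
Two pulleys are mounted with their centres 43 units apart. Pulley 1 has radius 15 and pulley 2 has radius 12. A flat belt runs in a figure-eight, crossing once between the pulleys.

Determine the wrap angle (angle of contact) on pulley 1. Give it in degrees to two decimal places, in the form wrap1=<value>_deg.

wrap1=257.79_deg

crossed belt: β = asin((r1+r2)/C) = asin(27/43) = 38.8959°
wrap1 = wrap2 = π + 2β = 257.7917°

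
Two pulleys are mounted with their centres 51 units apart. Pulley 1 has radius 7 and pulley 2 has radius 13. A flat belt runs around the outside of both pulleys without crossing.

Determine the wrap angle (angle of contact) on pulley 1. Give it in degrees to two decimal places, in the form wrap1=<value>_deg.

wrap1=166.49_deg

open belt: β = asin((r2−r1)/C) = asin(6/51) = 6.7563°
wrap1 = π − 2β = 166.4873°
wrap2 = π + 2β = 193.5127°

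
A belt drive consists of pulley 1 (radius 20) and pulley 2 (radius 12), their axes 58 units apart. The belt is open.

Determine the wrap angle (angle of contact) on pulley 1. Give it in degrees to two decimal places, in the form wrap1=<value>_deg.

wrap1=195.86_deg

open belt: β = asin((r2−r1)/C) = asin(-8/58) = -7.9281°
wrap1 = π − 2β = 195.8563°
wrap2 = π + 2β = 164.1437°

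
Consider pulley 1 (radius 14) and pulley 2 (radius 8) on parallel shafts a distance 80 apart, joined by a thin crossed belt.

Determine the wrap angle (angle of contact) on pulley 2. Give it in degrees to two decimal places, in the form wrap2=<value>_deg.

crossed belt: β = asin((r1+r2)/C) = asin(22/80) = 15.9620°
wrap1 = wrap2 = π + 2β = 211.9240°

wrap2=211.92_deg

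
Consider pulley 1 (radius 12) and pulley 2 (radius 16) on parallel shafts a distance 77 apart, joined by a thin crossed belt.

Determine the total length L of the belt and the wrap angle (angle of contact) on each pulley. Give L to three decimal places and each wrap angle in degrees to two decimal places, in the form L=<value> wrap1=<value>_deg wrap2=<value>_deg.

L=252.263 wrap1=222.65_deg wrap2=222.65_deg

crossed belt: β = asin((r1+r2)/C) = asin(28/77) = 21.3237°
wrap1 = wrap2 = π + 2β = 222.6474°
tangent length = C·cosβ = 71.7287
L = (r1+r2)·wrap + 2·C·cosβ = 28·3.8859 + 2·71.7287 = 252.2633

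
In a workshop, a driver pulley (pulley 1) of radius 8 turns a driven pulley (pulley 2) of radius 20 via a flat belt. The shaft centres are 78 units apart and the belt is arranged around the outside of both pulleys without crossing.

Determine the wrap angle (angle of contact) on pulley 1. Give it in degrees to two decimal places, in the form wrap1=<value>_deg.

open belt: β = asin((r2−r1)/C) = asin(12/78) = 8.8499°
wrap1 = π − 2β = 162.3002°
wrap2 = π + 2β = 197.6998°

wrap1=162.30_deg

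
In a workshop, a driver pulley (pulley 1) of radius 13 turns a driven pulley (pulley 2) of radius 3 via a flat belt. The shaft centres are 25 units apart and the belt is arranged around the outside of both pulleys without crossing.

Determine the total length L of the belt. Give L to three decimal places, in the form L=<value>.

L=104.322

open belt: β = asin((r2−r1)/C) = asin(-10/25) = -23.5782°
wrap1 = π − 2β = 227.1564°
wrap2 = π + 2β = 132.8436°
tangent length = C·cosβ = 22.9129
L = r1·wrap1 + r2·wrap2 + 2·C·cosβ = 13·3.9646 + 3·2.3186 + 2·22.9129 = 104.3216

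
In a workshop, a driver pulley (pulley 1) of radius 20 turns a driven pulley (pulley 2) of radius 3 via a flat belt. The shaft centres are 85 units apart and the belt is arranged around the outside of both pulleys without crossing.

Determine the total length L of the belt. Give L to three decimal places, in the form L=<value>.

L=245.668

open belt: β = asin((r2−r1)/C) = asin(-17/85) = -11.5370°
wrap1 = π − 2β = 203.0739°
wrap2 = π + 2β = 156.9261°
tangent length = C·cosβ = 83.2827
L = r1·wrap1 + r2·wrap2 + 2·C·cosβ = 20·3.5443 + 3·2.7389 + 2·83.2827 = 245.6681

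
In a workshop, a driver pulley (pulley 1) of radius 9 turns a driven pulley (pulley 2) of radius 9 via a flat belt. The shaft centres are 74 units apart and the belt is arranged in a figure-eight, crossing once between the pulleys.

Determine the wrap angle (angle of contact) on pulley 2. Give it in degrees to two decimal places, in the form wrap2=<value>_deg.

wrap2=208.16_deg

crossed belt: β = asin((r1+r2)/C) = asin(18/74) = 14.0780°
wrap1 = wrap2 = π + 2β = 208.1561°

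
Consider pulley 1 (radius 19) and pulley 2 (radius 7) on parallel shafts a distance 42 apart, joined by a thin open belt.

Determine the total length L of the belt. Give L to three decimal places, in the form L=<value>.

L=169.134

open belt: β = asin((r2−r1)/C) = asin(-12/42) = -16.6015°
wrap1 = π − 2β = 213.2031°
wrap2 = π + 2β = 146.7969°
tangent length = C·cosβ = 40.2492
L = r1·wrap1 + r2·wrap2 + 2·C·cosβ = 19·3.7211 + 7·2.5621 + 2·40.2492 = 169.1339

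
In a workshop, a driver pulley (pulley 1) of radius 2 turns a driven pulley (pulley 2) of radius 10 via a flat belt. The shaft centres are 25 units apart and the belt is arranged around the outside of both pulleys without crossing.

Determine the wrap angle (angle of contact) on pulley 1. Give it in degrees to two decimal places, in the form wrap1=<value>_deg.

open belt: β = asin((r2−r1)/C) = asin(8/25) = 18.6629°
wrap1 = π − 2β = 142.6742°
wrap2 = π + 2β = 217.3258°

wrap1=142.67_deg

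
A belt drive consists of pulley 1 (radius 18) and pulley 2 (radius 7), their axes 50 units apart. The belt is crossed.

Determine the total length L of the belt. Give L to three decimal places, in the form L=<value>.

L=191.322

crossed belt: β = asin((r1+r2)/C) = asin(25/50) = 30.0000°
wrap1 = wrap2 = π + 2β = 240.0000°
tangent length = C·cosβ = 43.3013
L = (r1+r2)·wrap + 2·C·cosβ = 25·4.1888 + 2·43.3013 = 191.3223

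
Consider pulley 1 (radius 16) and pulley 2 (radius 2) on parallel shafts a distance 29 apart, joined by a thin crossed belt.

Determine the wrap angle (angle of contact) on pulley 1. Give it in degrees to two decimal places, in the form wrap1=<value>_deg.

crossed belt: β = asin((r1+r2)/C) = asin(18/29) = 38.3665°
wrap1 = wrap2 = π + 2β = 256.7330°

wrap1=256.73_deg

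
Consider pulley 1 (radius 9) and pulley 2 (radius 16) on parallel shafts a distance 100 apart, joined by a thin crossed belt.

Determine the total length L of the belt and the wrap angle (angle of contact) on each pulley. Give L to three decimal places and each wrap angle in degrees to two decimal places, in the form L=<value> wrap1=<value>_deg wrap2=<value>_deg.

crossed belt: β = asin((r1+r2)/C) = asin(25/100) = 14.4775°
wrap1 = wrap2 = π + 2β = 208.9550°
tangent length = C·cosβ = 96.8246
L = (r1+r2)·wrap + 2·C·cosβ = 25·3.6470 + 2·96.8246 = 284.8230

L=284.823 wrap1=208.96_deg wrap2=208.96_deg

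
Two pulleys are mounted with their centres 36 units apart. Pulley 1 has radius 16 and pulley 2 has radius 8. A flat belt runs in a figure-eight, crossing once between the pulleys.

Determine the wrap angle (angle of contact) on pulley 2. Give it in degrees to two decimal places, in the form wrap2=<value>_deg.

wrap2=263.62_deg

crossed belt: β = asin((r1+r2)/C) = asin(24/36) = 41.8103°
wrap1 = wrap2 = π + 2β = 263.6206°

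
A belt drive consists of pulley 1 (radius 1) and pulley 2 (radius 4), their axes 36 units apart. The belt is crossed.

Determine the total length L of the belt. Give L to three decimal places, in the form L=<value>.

crossed belt: β = asin((r1+r2)/C) = asin(5/36) = 7.9836°
wrap1 = wrap2 = π + 2β = 195.9671°
tangent length = C·cosβ = 35.6511
L = (r1+r2)·wrap + 2·C·cosβ = 5·3.4203 + 2·35.6511 = 88.4035

L=88.404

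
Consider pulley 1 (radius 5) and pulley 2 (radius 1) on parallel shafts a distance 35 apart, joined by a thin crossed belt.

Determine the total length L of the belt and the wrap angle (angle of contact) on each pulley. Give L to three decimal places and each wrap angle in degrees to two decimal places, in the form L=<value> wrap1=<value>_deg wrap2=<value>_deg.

L=89.881 wrap1=199.74_deg wrap2=199.74_deg

crossed belt: β = asin((r1+r2)/C) = asin(6/35) = 9.8709°
wrap1 = wrap2 = π + 2β = 199.7418°
tangent length = C·cosβ = 34.4819
L = (r1+r2)·wrap + 2·C·cosβ = 6·3.4862 + 2·34.4819 = 89.8807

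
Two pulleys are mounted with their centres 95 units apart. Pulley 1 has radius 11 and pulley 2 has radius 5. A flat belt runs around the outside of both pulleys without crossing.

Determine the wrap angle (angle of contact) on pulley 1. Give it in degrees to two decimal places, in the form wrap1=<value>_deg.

open belt: β = asin((r2−r1)/C) = asin(-6/95) = -3.6211°
wrap1 = π − 2β = 187.2422°
wrap2 = π + 2β = 172.7578°

wrap1=187.24_deg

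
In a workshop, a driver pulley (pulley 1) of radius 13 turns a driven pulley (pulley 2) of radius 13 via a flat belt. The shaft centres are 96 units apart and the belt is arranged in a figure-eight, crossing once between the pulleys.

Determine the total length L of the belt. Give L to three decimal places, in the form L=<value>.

crossed belt: β = asin((r1+r2)/C) = asin(26/96) = 15.7139°
wrap1 = wrap2 = π + 2β = 211.4277°
tangent length = C·cosβ = 92.4121
L = (r1+r2)·wrap + 2·C·cosβ = 26·3.6901 + 2·92.4121 = 280.7671

L=280.767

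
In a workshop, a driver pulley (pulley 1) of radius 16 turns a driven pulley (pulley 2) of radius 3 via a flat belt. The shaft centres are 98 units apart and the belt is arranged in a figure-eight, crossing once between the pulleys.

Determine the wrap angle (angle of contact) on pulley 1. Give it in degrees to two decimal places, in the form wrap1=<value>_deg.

crossed belt: β = asin((r1+r2)/C) = asin(19/98) = 11.1792°
wrap1 = wrap2 = π + 2β = 202.3583°

wrap1=202.36_deg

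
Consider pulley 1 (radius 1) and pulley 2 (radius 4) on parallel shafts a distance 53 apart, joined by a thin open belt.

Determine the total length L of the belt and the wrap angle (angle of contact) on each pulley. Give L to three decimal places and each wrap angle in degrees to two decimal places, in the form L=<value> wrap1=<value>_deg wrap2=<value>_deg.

L=121.878 wrap1=173.51_deg wrap2=186.49_deg

open belt: β = asin((r2−r1)/C) = asin(3/53) = 3.2449°
wrap1 = π − 2β = 173.5102°
wrap2 = π + 2β = 186.4898°
tangent length = C·cosβ = 52.9150
L = r1·wrap1 + r2·wrap2 + 2·C·cosβ = 1·3.0283 + 4·3.2549 + 2·52.9150 = 121.8778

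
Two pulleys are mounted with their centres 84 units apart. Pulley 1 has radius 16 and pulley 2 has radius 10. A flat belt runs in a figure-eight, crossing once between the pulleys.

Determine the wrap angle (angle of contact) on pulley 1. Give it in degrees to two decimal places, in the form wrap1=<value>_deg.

crossed belt: β = asin((r1+r2)/C) = asin(26/84) = 18.0305°
wrap1 = wrap2 = π + 2β = 216.0611°

wrap1=216.06_deg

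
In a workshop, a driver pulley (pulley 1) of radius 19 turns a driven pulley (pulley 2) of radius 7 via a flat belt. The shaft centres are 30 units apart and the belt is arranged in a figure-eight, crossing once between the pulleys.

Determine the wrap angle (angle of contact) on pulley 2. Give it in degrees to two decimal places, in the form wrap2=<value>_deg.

crossed belt: β = asin((r1+r2)/C) = asin(26/30) = 60.0736°
wrap1 = wrap2 = π + 2β = 300.1471°

wrap2=300.15_deg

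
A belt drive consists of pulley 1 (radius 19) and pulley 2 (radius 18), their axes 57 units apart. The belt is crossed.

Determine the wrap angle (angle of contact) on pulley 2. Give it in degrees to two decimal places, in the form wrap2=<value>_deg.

wrap2=260.95_deg

crossed belt: β = asin((r1+r2)/C) = asin(37/57) = 40.4755°
wrap1 = wrap2 = π + 2β = 260.9510°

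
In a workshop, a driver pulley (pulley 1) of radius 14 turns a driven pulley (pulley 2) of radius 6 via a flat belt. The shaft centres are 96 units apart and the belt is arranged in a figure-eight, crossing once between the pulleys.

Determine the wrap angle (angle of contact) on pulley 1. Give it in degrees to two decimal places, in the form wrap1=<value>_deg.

crossed belt: β = asin((r1+r2)/C) = asin(20/96) = 12.0247°
wrap1 = wrap2 = π + 2β = 204.0494°

wrap1=204.05_deg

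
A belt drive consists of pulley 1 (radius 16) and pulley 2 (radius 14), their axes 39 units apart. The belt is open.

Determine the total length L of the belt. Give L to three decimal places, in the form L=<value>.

open belt: β = asin((r2−r1)/C) = asin(-2/39) = -2.9395°
wrap1 = π − 2β = 185.8791°
wrap2 = π + 2β = 174.1209°
tangent length = C·cosβ = 38.9487
L = r1·wrap1 + r2·wrap2 + 2·C·cosβ = 16·3.2442 + 14·3.0390 + 2·38.9487 = 172.3504

L=172.350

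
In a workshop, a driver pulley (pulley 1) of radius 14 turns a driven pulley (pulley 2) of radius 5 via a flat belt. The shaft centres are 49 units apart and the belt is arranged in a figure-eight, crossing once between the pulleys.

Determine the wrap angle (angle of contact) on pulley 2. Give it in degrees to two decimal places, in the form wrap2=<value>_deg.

crossed belt: β = asin((r1+r2)/C) = asin(19/49) = 22.8149°
wrap1 = wrap2 = π + 2β = 225.6298°

wrap2=225.63_deg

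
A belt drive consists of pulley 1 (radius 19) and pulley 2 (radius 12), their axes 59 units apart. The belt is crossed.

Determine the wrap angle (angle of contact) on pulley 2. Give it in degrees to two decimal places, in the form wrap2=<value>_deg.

wrap2=243.39_deg

crossed belt: β = asin((r1+r2)/C) = asin(31/59) = 31.6968°
wrap1 = wrap2 = π + 2β = 243.3935°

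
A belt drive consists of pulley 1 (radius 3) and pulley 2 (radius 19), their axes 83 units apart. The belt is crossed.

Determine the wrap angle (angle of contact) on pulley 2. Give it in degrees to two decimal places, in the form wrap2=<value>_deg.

crossed belt: β = asin((r1+r2)/C) = asin(22/83) = 15.3705°
wrap1 = wrap2 = π + 2β = 210.7411°

wrap2=210.74_deg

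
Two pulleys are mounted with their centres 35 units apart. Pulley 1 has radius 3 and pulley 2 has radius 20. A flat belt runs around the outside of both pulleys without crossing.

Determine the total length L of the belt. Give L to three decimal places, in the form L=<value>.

L=150.689

open belt: β = asin((r2−r1)/C) = asin(17/35) = 29.0593°
wrap1 = π − 2β = 121.8814°
wrap2 = π + 2β = 238.1186°
tangent length = C·cosβ = 30.5941
L = r1·wrap1 + r2·wrap2 + 2·C·cosβ = 3·2.1272 + 20·4.1560 + 2·30.5941 = 150.6890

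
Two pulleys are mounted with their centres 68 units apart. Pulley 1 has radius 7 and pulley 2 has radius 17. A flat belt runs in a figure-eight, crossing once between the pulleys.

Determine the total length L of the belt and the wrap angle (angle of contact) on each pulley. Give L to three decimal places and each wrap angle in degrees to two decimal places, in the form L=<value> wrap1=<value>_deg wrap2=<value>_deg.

crossed belt: β = asin((r1+r2)/C) = asin(24/68) = 20.6673°
wrap1 = wrap2 = π + 2β = 221.3346°
tangent length = C·cosβ = 63.6239
L = (r1+r2)·wrap + 2·C·cosβ = 24·3.8630 + 2·63.6239 = 219.9602

L=219.960 wrap1=221.33_deg wrap2=221.33_deg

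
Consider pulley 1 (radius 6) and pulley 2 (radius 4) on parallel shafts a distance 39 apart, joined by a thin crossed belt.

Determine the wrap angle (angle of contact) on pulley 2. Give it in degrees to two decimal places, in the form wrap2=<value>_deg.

crossed belt: β = asin((r1+r2)/C) = asin(10/39) = 14.8572°
wrap1 = wrap2 = π + 2β = 209.7143°

wrap2=209.71_deg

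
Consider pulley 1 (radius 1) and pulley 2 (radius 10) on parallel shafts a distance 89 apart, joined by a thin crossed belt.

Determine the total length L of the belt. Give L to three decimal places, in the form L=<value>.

L=213.919

crossed belt: β = asin((r1+r2)/C) = asin(11/89) = 7.0997°
wrap1 = wrap2 = π + 2β = 194.1993°
tangent length = C·cosβ = 88.3176
L = (r1+r2)·wrap + 2·C·cosβ = 11·3.3894 + 2·88.3176 = 213.9188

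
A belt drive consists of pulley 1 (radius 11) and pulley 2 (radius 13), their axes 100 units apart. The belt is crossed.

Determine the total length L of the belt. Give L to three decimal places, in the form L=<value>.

crossed belt: β = asin((r1+r2)/C) = asin(24/100) = 13.8865°
wrap1 = wrap2 = π + 2β = 207.7731°
tangent length = C·cosβ = 97.0773
L = (r1+r2)·wrap + 2·C·cosβ = 24·3.6263 + 2·97.0773 = 281.1864

L=281.186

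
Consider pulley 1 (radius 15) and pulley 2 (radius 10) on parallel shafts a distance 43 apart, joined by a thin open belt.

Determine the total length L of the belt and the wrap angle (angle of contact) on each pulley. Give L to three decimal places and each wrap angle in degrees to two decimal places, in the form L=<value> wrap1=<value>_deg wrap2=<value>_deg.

L=165.122 wrap1=193.35_deg wrap2=166.65_deg

open belt: β = asin((r2−r1)/C) = asin(-5/43) = -6.6774°
wrap1 = π − 2β = 193.3548°
wrap2 = π + 2β = 166.6452°
tangent length = C·cosβ = 42.7083
L = r1·wrap1 + r2·wrap2 + 2·C·cosβ = 15·3.3747 + 10·2.9085 + 2·42.7083 = 165.1219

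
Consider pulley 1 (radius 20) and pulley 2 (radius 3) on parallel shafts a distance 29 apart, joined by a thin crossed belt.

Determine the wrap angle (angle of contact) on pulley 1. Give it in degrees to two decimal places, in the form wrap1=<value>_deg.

wrap1=284.95_deg

crossed belt: β = asin((r1+r2)/C) = asin(23/29) = 52.4765°
wrap1 = wrap2 = π + 2β = 284.9530°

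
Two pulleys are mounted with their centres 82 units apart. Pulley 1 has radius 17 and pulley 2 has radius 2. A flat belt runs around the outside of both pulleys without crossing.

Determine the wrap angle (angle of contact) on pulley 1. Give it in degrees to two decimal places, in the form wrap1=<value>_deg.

open belt: β = asin((r2−r1)/C) = asin(-15/82) = -10.5403°
wrap1 = π − 2β = 201.0806°
wrap2 = π + 2β = 158.9194°

wrap1=201.08_deg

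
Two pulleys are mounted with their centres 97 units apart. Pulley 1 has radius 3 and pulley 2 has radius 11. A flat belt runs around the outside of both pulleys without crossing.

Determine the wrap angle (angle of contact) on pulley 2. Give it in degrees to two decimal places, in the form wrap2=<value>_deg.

wrap2=189.46_deg

open belt: β = asin((r2−r1)/C) = asin(8/97) = 4.7308°
wrap1 = π − 2β = 170.5384°
wrap2 = π + 2β = 189.4616°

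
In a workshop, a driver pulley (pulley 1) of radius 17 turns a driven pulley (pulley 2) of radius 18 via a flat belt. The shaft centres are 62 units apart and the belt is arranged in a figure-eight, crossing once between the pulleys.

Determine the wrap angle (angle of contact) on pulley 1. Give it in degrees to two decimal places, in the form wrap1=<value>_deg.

crossed belt: β = asin((r1+r2)/C) = asin(35/62) = 34.3687°
wrap1 = wrap2 = π + 2β = 248.7374°

wrap1=248.74_deg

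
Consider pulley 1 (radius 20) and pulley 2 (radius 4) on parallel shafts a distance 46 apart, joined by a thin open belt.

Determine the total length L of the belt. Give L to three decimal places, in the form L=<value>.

L=173.022

open belt: β = asin((r2−r1)/C) = asin(-16/46) = -20.3544°
wrap1 = π − 2β = 220.7088°
wrap2 = π + 2β = 139.2912°
tangent length = C·cosβ = 43.1277
L = r1·wrap1 + r2·wrap2 + 2·C·cosβ = 20·3.8521 + 4·2.4311 + 2·43.1277 = 173.0217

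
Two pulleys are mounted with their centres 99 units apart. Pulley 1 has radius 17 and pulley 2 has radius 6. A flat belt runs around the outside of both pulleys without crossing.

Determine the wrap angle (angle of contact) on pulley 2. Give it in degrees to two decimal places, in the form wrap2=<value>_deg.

open belt: β = asin((r2−r1)/C) = asin(-11/99) = -6.3794°
wrap1 = π − 2β = 192.7587°
wrap2 = π + 2β = 167.2413°

wrap2=167.24_deg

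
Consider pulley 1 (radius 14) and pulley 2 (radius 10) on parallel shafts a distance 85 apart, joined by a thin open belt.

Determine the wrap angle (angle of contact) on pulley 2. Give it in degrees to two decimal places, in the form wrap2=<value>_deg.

open belt: β = asin((r2−r1)/C) = asin(-4/85) = -2.6973°
wrap1 = π − 2β = 185.3945°
wrap2 = π + 2β = 174.6055°

wrap2=174.61_deg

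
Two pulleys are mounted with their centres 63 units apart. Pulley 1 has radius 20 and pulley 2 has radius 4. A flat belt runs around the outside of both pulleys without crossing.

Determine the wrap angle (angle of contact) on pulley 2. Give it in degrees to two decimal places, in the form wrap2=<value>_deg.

open belt: β = asin((r2−r1)/C) = asin(-16/63) = -14.7125°
wrap1 = π − 2β = 209.4249°
wrap2 = π + 2β = 150.5751°

wrap2=150.58_deg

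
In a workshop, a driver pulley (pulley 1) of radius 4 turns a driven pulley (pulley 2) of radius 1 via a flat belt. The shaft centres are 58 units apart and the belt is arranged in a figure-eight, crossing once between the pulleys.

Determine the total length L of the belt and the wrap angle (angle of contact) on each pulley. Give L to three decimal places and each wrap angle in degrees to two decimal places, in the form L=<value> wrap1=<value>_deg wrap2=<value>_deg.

L=132.139 wrap1=189.89_deg wrap2=189.89_deg

crossed belt: β = asin((r1+r2)/C) = asin(5/58) = 4.9454°
wrap1 = wrap2 = π + 2β = 189.8909°
tangent length = C·cosβ = 57.7841
L = (r1+r2)·wrap + 2·C·cosβ = 5·3.3142 + 2·57.7841 = 132.1393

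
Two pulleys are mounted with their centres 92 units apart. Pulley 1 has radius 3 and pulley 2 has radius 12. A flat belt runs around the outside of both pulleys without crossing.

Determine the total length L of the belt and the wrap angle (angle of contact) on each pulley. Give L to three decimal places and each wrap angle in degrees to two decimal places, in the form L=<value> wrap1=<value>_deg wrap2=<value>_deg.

open belt: β = asin((r2−r1)/C) = asin(9/92) = 5.6140°
wrap1 = π − 2β = 168.7720°
wrap2 = π + 2β = 191.2280°
tangent length = C·cosβ = 91.5587
L = r1·wrap1 + r2·wrap2 + 2·C·cosβ = 3·2.9456 + 12·3.3376 + 2·91.5587 = 232.0050

L=232.005 wrap1=168.77_deg wrap2=191.23_deg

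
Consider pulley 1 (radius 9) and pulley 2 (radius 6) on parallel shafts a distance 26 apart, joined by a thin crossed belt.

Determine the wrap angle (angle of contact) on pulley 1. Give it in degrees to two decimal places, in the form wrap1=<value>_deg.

wrap1=250.47_deg

crossed belt: β = asin((r1+r2)/C) = asin(15/26) = 35.2344°
wrap1 = wrap2 = π + 2β = 250.4688°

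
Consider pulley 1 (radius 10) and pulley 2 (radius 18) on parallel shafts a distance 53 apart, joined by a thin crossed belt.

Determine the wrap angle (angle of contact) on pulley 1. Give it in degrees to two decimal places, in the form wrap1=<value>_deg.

crossed belt: β = asin((r1+r2)/C) = asin(28/53) = 31.8908°
wrap1 = wrap2 = π + 2β = 243.7816°

wrap1=243.78_deg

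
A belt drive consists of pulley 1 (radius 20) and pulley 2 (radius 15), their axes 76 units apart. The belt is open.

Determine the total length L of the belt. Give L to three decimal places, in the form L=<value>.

open belt: β = asin((r2−r1)/C) = asin(-5/76) = -3.7722°
wrap1 = π − 2β = 187.5444°
wrap2 = π + 2β = 172.4556°
tangent length = C·cosβ = 75.8353
L = r1·wrap1 + r2·wrap2 + 2·C·cosβ = 20·3.2733 + 15·3.0099 + 2·75.8353 = 262.2848

L=262.285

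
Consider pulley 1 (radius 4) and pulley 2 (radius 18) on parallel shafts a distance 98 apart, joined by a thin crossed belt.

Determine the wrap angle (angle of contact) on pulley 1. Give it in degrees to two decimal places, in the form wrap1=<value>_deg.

crossed belt: β = asin((r1+r2)/C) = asin(22/98) = 12.9729°
wrap1 = wrap2 = π + 2β = 205.9458°

wrap1=205.95_deg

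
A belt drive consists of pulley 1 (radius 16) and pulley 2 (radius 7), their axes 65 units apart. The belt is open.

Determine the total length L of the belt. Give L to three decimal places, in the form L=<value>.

L=203.505

open belt: β = asin((r2−r1)/C) = asin(-9/65) = -7.9588°
wrap1 = π − 2β = 195.9177°
wrap2 = π + 2β = 164.0823°
tangent length = C·cosβ = 64.3739
L = r1·wrap1 + r2·wrap2 + 2·C·cosβ = 16·3.4194 + 7·2.8638 + 2·64.3739 = 203.5048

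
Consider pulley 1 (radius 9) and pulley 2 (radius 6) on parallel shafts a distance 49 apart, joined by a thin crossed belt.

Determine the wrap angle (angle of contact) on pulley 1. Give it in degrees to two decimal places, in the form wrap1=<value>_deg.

wrap1=215.65_deg

crossed belt: β = asin((r1+r2)/C) = asin(15/49) = 17.8257°
wrap1 = wrap2 = π + 2β = 215.6514°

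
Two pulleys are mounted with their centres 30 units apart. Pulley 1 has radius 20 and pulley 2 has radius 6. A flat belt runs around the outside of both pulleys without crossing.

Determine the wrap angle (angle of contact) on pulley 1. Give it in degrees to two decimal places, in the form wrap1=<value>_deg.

wrap1=235.64_deg

open belt: β = asin((r2−r1)/C) = asin(-14/30) = -27.8181°
wrap1 = π − 2β = 235.6363°
wrap2 = π + 2β = 124.3637°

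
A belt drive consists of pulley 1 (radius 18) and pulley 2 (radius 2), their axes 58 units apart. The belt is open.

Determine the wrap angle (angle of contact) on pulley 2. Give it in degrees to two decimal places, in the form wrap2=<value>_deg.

wrap2=147.97_deg

open belt: β = asin((r2−r1)/C) = asin(-16/58) = -16.0134°
wrap1 = π − 2β = 212.0268°
wrap2 = π + 2β = 147.9732°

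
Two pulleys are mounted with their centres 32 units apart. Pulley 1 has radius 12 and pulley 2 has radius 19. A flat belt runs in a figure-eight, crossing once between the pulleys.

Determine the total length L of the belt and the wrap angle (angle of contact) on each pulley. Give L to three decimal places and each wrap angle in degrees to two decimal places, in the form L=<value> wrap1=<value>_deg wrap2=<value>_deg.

crossed belt: β = asin((r1+r2)/C) = asin(31/32) = 75.6385°
wrap1 = wrap2 = π + 2β = 331.2770°
tangent length = C·cosβ = 7.9373
L = (r1+r2)·wrap + 2·C·cosβ = 31·5.7819 + 2·7.9373 = 195.1126

L=195.113 wrap1=331.28_deg wrap2=331.28_deg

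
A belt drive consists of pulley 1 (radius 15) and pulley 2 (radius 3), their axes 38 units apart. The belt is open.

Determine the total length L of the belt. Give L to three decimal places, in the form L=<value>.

L=136.371

open belt: β = asin((r2−r1)/C) = asin(-12/38) = -18.4085°
wrap1 = π − 2β = 216.8170°
wrap2 = π + 2β = 143.1830°
tangent length = C·cosβ = 36.0555
L = r1·wrap1 + r2·wrap2 + 2·C·cosβ = 15·3.7842 + 3·2.4990 + 2·36.0555 = 136.3706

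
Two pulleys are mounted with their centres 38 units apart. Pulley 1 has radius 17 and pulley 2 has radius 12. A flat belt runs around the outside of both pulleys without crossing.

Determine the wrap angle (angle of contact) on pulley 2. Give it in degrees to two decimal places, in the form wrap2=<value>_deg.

open belt: β = asin((r2−r1)/C) = asin(-5/38) = -7.5608°
wrap1 = π − 2β = 195.1217°
wrap2 = π + 2β = 164.8783°

wrap2=164.88_deg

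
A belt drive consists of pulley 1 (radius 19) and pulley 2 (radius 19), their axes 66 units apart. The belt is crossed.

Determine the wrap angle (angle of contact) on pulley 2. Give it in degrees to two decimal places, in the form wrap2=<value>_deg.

crossed belt: β = asin((r1+r2)/C) = asin(38/66) = 35.1527°
wrap1 = wrap2 = π + 2β = 250.3054°

wrap2=250.31_deg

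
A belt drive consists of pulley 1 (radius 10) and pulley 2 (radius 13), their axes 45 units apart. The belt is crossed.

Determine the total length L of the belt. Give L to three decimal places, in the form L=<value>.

L=174.291

crossed belt: β = asin((r1+r2)/C) = asin(23/45) = 30.7379°
wrap1 = wrap2 = π + 2β = 241.4757°
tangent length = C·cosβ = 38.6782
L = (r1+r2)·wrap + 2·C·cosβ = 23·4.2145 + 2·38.6782 = 174.2909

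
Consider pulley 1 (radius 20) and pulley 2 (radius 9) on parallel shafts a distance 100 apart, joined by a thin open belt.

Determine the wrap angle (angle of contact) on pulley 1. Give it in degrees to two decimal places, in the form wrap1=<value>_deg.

open belt: β = asin((r2−r1)/C) = asin(-11/100) = -6.3153°
wrap1 = π − 2β = 192.6306°
wrap2 = π + 2β = 167.3694°

wrap1=192.63_deg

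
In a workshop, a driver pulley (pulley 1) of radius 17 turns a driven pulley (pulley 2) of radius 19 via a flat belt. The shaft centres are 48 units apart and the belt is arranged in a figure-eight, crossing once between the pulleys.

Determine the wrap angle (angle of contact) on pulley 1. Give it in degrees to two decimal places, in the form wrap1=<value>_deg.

wrap1=277.18_deg

crossed belt: β = asin((r1+r2)/C) = asin(36/48) = 48.5904°
wrap1 = wrap2 = π + 2β = 277.1808°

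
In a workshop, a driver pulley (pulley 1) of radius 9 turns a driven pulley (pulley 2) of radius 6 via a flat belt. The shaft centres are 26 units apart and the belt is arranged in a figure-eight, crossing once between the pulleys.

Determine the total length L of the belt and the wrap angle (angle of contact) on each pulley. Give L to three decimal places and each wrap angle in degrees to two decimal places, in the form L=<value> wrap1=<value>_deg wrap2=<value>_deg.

L=108.046 wrap1=250.47_deg wrap2=250.47_deg

crossed belt: β = asin((r1+r2)/C) = asin(15/26) = 35.2344°
wrap1 = wrap2 = π + 2β = 250.4688°
tangent length = C·cosβ = 21.2368
L = (r1+r2)·wrap + 2·C·cosβ = 15·4.3715 + 2·21.2368 = 108.0461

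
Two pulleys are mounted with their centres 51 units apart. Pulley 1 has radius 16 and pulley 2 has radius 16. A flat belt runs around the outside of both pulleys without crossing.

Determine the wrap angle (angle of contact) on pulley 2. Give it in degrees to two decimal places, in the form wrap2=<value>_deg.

wrap2=180.00_deg

open belt: β = asin((r2−r1)/C) = asin(0/51) = 0.0000°
wrap1 = π − 2β = 180.0000°
wrap2 = π + 2β = 180.0000°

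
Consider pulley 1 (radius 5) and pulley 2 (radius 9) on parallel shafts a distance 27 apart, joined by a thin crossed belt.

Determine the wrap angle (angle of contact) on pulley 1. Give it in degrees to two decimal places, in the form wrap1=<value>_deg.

crossed belt: β = asin((r1+r2)/C) = asin(14/27) = 31.2329°
wrap1 = wrap2 = π + 2β = 242.4659°

wrap1=242.47_deg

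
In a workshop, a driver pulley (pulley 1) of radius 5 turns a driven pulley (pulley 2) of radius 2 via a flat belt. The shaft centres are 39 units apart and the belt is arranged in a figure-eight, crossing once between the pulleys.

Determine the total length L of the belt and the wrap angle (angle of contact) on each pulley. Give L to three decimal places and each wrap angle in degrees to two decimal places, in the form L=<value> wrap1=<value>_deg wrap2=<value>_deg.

crossed belt: β = asin((r1+r2)/C) = asin(7/39) = 10.3399°
wrap1 = wrap2 = π + 2β = 200.6798°
tangent length = C·cosβ = 38.3667
L = (r1+r2)·wrap + 2·C·cosβ = 7·3.5025 + 2·38.3667 = 101.2510

L=101.251 wrap1=200.68_deg wrap2=200.68_deg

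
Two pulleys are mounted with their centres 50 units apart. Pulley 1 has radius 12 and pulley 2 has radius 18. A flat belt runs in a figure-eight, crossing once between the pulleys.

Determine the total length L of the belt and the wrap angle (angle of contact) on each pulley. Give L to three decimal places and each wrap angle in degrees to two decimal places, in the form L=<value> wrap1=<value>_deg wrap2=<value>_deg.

L=212.858 wrap1=253.74_deg wrap2=253.74_deg

crossed belt: β = asin((r1+r2)/C) = asin(30/50) = 36.8699°
wrap1 = wrap2 = π + 2β = 253.7398°
tangent length = C·cosβ = 40.0000
L = (r1+r2)·wrap + 2·C·cosβ = 30·4.4286 + 2·40.0000 = 212.8578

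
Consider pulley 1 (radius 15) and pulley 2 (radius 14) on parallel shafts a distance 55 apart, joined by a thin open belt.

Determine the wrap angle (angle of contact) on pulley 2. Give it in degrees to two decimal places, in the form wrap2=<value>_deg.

wrap2=177.92_deg

open belt: β = asin((r2−r1)/C) = asin(-1/55) = -1.0418°
wrap1 = π − 2β = 182.0836°
wrap2 = π + 2β = 177.9164°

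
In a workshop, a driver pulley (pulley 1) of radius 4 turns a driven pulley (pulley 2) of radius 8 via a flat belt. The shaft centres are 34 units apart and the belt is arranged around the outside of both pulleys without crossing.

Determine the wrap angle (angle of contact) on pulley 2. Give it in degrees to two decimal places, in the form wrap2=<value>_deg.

wrap2=193.51_deg

open belt: β = asin((r2−r1)/C) = asin(4/34) = 6.7563°
wrap1 = π − 2β = 166.4873°
wrap2 = π + 2β = 193.5127°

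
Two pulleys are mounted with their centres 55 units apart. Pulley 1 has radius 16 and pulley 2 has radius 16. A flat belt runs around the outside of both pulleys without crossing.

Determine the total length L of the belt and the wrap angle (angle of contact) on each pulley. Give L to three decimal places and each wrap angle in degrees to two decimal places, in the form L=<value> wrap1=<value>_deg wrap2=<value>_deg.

L=210.531 wrap1=180.00_deg wrap2=180.00_deg

open belt: β = asin((r2−r1)/C) = asin(0/55) = 0.0000°
wrap1 = π − 2β = 180.0000°
wrap2 = π + 2β = 180.0000°
tangent length = C·cosβ = 55.0000
L = r1·wrap1 + r2·wrap2 + 2·C·cosβ = 16·3.1416 + 16·3.1416 + 2·55.0000 = 210.5310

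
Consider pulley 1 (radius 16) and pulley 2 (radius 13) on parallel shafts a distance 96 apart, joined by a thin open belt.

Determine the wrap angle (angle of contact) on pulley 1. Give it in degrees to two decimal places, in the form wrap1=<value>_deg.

wrap1=183.58_deg

open belt: β = asin((r2−r1)/C) = asin(-3/96) = -1.7908°
wrap1 = π − 2β = 183.5816°
wrap2 = π + 2β = 176.4184°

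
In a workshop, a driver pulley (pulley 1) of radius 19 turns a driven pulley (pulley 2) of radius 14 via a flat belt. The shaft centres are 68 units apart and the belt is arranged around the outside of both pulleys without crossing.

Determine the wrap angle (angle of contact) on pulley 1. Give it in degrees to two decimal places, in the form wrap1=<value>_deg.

wrap1=188.43_deg

open belt: β = asin((r2−r1)/C) = asin(-5/68) = -4.2167°
wrap1 = π − 2β = 188.4335°
wrap2 = π + 2β = 171.5665°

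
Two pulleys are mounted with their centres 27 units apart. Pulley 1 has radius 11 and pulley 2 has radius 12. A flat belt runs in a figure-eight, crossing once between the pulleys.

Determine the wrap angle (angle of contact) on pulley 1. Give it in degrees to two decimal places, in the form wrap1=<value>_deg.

crossed belt: β = asin((r1+r2)/C) = asin(23/27) = 58.4137°
wrap1 = wrap2 = π + 2β = 296.8273°

wrap1=296.83_deg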